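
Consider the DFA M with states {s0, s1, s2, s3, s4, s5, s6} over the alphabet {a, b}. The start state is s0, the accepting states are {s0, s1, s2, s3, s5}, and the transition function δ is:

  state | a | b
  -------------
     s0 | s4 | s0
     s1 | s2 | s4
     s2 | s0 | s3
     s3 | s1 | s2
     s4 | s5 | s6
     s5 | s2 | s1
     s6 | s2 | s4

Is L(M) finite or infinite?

infinite

State s0 is reachable from the start and can reach an accepting state, and it lies on the cycle s0 → s0.
Traversing that cycle any number of times yields accepted strings of unbounded length, so the language is infinite.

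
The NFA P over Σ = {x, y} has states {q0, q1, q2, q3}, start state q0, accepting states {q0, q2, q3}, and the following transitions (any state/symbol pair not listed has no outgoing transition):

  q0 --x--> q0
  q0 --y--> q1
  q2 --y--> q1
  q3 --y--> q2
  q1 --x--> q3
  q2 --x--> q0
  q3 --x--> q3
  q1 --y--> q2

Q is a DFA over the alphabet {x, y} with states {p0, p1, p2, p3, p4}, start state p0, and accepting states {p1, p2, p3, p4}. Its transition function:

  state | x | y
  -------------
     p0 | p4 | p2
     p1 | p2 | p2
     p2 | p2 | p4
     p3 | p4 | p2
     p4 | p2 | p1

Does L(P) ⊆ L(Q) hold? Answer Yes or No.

The empty string ε is in L(P) but not in L(Q).
So L(P) ⊄ L(Q).

No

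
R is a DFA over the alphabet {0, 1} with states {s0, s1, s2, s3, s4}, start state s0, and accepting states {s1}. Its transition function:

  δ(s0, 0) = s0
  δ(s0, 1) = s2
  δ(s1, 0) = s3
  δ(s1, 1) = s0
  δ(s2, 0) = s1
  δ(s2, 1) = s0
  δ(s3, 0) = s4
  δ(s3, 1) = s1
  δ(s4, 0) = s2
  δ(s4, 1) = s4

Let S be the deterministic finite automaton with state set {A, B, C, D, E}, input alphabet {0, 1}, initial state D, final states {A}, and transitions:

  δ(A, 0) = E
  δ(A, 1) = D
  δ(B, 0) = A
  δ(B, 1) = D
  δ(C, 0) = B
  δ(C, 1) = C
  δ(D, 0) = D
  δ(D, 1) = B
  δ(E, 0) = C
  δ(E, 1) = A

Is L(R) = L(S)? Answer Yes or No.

Yes

Exploring the product automaton R × S from the start pair (s0, D), following both machines on each input symbol, reaches 5 state pairs: (s0, D), (s2, B), (s1, A), (s3, E), (s4, C).
R accepts in {s1} and S accepts in {A}. In every reachable pair the two components are either both accepting — (s1, A) — or both non-accepting, so no string is accepted by exactly one of the machines: L(R) \ L(S) and L(S) \ L(R) are both empty.
Hence every string is accepted by R iff it is accepted by S, and the two languages coincide.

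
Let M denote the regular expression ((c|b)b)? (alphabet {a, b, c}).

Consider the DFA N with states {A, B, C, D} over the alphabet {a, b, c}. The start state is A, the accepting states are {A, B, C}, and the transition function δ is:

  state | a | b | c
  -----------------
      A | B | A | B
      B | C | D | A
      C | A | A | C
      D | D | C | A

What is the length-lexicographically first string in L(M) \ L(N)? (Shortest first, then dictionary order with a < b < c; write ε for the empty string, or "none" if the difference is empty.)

cb

The string cb is accepted by M but not by N.
No shorter string lies in the difference, and cb is the lexicographically first length-2 string in L(M) \ L(N).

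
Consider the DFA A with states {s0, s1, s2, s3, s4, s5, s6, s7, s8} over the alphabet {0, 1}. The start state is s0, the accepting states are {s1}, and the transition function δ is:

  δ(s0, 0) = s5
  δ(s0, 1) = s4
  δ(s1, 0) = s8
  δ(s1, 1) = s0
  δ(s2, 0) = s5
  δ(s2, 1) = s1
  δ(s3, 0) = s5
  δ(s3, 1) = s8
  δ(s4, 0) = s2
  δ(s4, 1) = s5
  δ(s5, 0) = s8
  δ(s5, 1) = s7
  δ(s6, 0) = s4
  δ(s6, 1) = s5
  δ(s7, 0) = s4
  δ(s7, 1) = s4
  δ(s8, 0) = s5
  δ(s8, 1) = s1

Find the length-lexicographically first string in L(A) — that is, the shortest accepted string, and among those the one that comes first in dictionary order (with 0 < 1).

A breadth-first search from s0 reaches an accepting state first via the path s0 → s5 → s8 → s1 on input 001.
No string of length < 3 is accepted (BFS exhausts all shorter strings without reaching an accepting state), and 001 is the lexicographically least accepting string of length 3.

001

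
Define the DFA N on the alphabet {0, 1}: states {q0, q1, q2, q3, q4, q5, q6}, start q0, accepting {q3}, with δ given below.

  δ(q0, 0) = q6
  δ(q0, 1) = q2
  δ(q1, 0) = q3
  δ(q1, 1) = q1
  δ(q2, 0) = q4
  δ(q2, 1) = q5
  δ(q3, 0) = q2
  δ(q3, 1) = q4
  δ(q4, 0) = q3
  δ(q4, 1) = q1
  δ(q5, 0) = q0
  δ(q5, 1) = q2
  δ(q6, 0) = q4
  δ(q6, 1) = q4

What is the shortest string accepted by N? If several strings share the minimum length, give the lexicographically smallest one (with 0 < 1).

A breadth-first search from q0 reaches an accepting state first via the path q0 → q6 → q4 → q3 on input 000.
No string of length < 3 is accepted (BFS exhausts all shorter strings without reaching an accepting state), and 000 is the lexicographically least accepting string of length 3.

000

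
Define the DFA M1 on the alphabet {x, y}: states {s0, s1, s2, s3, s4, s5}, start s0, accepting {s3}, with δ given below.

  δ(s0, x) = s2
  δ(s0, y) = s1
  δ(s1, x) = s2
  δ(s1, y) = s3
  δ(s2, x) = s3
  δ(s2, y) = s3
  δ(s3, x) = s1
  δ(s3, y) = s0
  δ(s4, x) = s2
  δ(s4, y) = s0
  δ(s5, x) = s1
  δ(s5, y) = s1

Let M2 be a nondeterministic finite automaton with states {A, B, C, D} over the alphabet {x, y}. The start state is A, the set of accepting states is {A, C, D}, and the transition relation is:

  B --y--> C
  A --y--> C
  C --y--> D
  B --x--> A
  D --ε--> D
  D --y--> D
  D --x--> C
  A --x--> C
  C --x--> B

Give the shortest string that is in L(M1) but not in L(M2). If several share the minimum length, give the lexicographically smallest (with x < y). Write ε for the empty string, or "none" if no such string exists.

The string xx is accepted by M1 but not by M2.
No shorter string lies in the difference, and xx is the lexicographically first length-2 string in L(M1) \ L(M2).

xx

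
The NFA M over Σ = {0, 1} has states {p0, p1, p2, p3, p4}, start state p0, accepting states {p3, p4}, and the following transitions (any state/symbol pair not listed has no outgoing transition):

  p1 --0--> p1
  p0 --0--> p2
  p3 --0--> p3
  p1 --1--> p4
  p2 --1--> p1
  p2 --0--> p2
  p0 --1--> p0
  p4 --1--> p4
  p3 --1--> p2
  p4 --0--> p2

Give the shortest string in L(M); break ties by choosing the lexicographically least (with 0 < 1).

011

A breadth-first search from p0 reaches an accepting state first via the path p0 → p2 → p1 → p4 on input 011.
No string of length < 3 is accepted (BFS exhausts all shorter strings without reaching an accepting state), and 011 is the lexicographically least accepting string of length 3.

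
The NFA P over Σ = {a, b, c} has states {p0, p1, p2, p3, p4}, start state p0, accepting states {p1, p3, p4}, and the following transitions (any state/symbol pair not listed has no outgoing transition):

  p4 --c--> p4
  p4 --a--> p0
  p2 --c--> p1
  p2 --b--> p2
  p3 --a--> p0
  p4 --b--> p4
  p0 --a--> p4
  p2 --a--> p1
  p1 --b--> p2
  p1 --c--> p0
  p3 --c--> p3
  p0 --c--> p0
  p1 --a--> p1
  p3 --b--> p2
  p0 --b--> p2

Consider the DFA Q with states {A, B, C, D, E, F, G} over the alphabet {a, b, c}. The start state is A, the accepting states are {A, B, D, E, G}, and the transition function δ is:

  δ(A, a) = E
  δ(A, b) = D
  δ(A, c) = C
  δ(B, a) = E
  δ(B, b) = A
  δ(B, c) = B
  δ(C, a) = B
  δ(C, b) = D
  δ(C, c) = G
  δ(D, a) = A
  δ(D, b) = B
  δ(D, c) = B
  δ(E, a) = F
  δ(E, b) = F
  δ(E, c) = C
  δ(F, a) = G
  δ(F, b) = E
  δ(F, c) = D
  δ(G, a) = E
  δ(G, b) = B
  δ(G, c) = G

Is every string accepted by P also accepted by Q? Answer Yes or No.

No

The string ab is in L(P) but not in L(Q).
So L(P) ⊄ L(Q).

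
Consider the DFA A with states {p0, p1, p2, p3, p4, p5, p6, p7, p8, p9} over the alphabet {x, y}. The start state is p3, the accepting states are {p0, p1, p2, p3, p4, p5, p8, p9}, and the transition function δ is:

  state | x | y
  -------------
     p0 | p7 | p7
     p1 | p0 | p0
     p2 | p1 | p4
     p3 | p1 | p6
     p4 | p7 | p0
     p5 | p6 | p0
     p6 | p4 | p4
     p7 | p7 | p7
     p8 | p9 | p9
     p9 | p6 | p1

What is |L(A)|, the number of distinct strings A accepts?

The useful subgraph on states {p0, p1, p3, p4, p6} is acyclic, so L(A) is finite; the longest accepting path visits 4 useful states, giving maximum string length 3.
Counting accepting paths from p3 by length: 1 of length 0, 1 of length 1, 4 of length 2, 2 of length 3. Total 8.

8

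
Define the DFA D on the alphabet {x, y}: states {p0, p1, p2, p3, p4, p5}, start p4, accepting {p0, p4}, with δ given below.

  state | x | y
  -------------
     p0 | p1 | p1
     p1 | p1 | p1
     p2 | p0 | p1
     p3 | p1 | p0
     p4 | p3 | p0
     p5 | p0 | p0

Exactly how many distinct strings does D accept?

The useful subgraph on states {p0, p3, p4} is acyclic, so L(D) is finite; the longest accepting path visits 3 useful states, giving maximum string length 2.
Counting accepting paths from p4 by length: 1 of length 0, 1 of length 1, 1 of length 2. Total 3.

3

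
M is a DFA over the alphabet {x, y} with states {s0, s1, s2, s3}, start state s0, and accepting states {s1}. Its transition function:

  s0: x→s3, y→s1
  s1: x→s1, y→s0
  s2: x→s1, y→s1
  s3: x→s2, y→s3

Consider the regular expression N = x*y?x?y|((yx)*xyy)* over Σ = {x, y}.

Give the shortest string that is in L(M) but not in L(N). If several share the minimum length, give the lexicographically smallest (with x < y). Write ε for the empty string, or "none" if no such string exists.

yx

The string yx is accepted by M but not by N.
No shorter string lies in the difference, and yx is the lexicographically first length-2 string in L(M) \ L(N).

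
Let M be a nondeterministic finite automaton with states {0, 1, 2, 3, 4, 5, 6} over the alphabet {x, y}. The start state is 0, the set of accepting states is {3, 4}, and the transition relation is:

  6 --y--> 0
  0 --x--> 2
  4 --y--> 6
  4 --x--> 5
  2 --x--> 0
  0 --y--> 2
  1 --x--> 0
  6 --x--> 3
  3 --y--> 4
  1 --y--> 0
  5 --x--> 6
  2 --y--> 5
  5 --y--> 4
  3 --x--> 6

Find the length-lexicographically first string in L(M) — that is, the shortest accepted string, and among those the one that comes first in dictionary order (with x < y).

xyy

A breadth-first search from 0 reaches an accepting state first via the path 0 → 2 → 5 → 4 on input xyy.
No string of length < 3 is accepted (BFS exhausts all shorter strings without reaching an accepting state), and xyy is the lexicographically least accepting string of length 3.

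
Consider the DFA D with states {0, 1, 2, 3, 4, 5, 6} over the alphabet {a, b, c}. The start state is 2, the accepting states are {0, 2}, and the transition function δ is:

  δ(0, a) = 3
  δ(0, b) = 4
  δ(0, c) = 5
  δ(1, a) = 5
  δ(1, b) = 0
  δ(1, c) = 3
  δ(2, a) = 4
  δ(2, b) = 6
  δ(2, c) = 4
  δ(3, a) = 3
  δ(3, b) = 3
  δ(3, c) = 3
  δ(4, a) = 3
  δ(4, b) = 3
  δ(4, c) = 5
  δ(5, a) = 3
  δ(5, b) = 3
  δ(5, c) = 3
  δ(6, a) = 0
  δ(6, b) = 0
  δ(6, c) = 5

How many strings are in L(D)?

3

The useful subgraph on states {0, 2, 6} is acyclic, so L(D) is finite; the longest accepting path visits 3 useful states, giving maximum string length 2.
Counting accepting paths from 2 by length: 1 of length 0, 2 of length 2. Total 3.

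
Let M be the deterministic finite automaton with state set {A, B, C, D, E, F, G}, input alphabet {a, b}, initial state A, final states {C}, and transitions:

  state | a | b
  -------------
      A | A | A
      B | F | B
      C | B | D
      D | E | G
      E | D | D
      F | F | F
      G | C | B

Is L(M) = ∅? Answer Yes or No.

The states reachable from the start state are {A}.
None of the accepting states {C} is reachable, so no string is accepted and L(M) = ∅.

Yes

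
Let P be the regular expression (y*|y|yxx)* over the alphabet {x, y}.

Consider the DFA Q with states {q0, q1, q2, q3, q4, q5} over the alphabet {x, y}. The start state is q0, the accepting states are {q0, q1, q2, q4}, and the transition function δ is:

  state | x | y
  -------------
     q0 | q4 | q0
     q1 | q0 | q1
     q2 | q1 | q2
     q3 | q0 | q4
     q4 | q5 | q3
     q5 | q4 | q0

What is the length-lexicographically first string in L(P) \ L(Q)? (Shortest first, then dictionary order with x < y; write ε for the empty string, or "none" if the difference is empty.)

yxx

The string yxx is accepted by P but not by Q.
No shorter string lies in the difference, and yxx is the lexicographically first length-3 string in L(P) \ L(Q).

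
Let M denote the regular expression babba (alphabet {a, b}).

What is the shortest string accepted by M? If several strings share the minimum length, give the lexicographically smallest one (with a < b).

babba

By inspection of the expression, no string of length less than 5 matches, and babba is the lexicographically first match of length 5.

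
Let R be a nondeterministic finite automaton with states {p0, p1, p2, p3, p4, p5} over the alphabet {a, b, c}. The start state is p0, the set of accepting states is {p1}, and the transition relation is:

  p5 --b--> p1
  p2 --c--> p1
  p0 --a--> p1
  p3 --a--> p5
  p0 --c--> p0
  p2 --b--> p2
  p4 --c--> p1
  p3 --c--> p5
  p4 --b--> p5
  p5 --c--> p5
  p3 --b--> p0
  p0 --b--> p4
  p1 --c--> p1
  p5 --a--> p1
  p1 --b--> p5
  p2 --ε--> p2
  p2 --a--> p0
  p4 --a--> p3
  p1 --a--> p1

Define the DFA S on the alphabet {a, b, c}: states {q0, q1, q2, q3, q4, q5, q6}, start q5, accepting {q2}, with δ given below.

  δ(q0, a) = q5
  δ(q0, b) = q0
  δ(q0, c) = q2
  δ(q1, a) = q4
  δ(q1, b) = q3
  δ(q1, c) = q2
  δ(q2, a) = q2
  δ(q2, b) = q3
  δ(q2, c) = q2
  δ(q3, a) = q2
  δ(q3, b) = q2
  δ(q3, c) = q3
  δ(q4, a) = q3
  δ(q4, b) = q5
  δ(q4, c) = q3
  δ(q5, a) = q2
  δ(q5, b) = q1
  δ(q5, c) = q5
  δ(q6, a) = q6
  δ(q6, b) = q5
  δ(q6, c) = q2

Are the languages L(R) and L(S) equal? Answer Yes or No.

Yes

Exploring the product automaton R × S from the start pair (p0, q5), following both machines on each input symbol, reaches 5 state pairs: (p0, q5), (p1, q2), (p4, q1), (p5, q3), (p3, q4).
R accepts in {p1} and S accepts in {q2}. In every reachable pair the two components are either both accepting — (p1, q2) — or both non-accepting, so no string is accepted by exactly one of the machines: L(R) \ L(S) and L(S) \ L(R) are both empty.
Hence every string is accepted by R iff it is accepted by S, and the two languages coincide.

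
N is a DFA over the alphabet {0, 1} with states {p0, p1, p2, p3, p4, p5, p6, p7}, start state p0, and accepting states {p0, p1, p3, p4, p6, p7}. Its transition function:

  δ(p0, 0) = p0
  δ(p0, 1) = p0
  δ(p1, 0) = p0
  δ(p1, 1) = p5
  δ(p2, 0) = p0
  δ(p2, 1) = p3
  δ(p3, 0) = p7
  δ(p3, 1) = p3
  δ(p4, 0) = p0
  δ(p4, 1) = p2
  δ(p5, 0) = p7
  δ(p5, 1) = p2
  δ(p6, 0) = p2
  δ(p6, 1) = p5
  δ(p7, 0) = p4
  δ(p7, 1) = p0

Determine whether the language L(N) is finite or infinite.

State p0 is reachable from the start and can reach an accepting state, and it lies on the cycle p0 → p0.
Traversing that cycle any number of times yields accepted strings of unbounded length, so the language is infinite.

infinite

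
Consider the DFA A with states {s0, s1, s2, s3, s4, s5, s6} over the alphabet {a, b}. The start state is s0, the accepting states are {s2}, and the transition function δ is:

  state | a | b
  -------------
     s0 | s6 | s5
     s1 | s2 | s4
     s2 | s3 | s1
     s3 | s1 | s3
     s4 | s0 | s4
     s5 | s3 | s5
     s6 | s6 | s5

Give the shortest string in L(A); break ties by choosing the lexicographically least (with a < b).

baaa

A breadth-first search from s0 reaches an accepting state first via the path s0 → s5 → s3 → s1 → s2 on input baaa.
No string of length < 4 is accepted (BFS exhausts all shorter strings without reaching an accepting state), and baaa is the lexicographically least accepting string of length 4.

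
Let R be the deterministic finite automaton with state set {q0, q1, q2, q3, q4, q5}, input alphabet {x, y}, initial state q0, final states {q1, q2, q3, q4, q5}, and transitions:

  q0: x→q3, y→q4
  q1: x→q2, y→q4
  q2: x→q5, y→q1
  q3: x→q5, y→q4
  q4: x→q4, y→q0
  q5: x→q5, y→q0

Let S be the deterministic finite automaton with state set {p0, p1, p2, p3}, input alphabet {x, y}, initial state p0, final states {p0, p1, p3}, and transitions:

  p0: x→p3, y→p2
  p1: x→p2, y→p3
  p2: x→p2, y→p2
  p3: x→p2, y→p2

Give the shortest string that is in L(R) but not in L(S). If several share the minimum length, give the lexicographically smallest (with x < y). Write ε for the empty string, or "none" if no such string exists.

The string y is accepted by R but not by S.
No shorter string lies in the difference, and y is the lexicographically first length-1 string in L(R) \ L(S).

y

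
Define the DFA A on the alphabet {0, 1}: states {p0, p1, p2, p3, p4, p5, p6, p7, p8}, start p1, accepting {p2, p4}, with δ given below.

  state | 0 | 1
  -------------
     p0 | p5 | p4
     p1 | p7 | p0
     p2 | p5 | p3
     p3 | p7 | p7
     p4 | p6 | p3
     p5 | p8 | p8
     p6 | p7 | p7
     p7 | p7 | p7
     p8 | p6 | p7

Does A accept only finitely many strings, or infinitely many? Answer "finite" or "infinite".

The useful states (reachable from p1 and able to reach an accepting state) are {p0, p1, p4}.
Restricted to these states the transition graph has no cycle, so every accepting path has bounded length and L is finite.

finite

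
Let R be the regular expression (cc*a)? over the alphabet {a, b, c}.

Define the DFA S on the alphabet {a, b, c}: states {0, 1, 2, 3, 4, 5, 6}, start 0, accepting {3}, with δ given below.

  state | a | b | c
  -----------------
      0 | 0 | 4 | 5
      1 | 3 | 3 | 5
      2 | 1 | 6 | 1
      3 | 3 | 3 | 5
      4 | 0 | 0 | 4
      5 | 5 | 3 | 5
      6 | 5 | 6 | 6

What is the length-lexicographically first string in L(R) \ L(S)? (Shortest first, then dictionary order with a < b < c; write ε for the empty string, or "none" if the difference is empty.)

ε

The empty string ε is accepted by R but not by S.
Since ε is the unique shortest string, it is the required witness.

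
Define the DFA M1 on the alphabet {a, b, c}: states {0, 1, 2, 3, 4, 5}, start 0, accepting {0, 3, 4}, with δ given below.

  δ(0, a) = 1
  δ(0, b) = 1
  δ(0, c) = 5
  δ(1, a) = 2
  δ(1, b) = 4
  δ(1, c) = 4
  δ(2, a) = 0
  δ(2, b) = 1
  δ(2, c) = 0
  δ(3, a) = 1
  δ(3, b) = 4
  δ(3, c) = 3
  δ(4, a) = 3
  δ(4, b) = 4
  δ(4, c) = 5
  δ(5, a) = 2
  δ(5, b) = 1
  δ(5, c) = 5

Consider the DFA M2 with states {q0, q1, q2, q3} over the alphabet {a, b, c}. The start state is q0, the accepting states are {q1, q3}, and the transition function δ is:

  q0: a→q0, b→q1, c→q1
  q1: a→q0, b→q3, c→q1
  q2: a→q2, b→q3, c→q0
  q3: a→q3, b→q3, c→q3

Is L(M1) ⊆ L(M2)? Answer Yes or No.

No

The empty string ε is in L(M1) but not in L(M2).
So L(M1) ⊄ L(M2).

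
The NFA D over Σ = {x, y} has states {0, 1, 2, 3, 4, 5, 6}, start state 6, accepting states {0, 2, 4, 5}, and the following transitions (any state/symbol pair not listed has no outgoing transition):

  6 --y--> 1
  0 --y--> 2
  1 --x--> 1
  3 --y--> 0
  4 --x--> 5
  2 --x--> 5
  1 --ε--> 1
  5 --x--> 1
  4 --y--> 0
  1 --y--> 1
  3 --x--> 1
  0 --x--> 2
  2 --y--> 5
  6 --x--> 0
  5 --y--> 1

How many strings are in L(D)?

The useful subgraph on states {0, 2, 5, 6} is acyclic, so L(D) is finite; the longest accepting path visits 4 useful states, giving maximum string length 3.
Counting accepting paths from 6 by length: 1 of length 1, 2 of length 2, 4 of length 3. Total 7.

7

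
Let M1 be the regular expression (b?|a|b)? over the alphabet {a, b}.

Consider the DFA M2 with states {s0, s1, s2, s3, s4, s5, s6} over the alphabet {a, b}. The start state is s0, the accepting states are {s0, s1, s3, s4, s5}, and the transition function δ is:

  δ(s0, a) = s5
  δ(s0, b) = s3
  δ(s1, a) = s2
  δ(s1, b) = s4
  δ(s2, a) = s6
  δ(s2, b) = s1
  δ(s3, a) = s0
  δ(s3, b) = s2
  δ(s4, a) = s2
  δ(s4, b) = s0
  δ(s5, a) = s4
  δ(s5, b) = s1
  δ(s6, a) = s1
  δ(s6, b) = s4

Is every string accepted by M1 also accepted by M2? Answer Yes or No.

Yes

Converting the expression M1 to a DFA (subset construction, then merging equivalent states) gives the minimal DFA with states {r0, r1, r2}, start state r0, accepting states {r0, r1} and transitions r0: a→r1, b→r1; r1: a→r2, b→r2; r2: a→r2, b→r2.
Exploring the product automaton M1 × M2 from the start pair (r0, s0), following both machines on each input symbol, reaches 10 state pairs: (r0, s0), (r1, s5), (r1, s3), (r2, s4), (r2, s1), (r2, s0), (r2, s2), (r2, s5), (r2, s3), (r2, s6).
M1 accepts in {r0, r1} and M2 accepts in {s0, s1, s3, s4, s5}. The reachable pairs whose M1-component is accepting are (r0, s0), (r1, s5), (r1, s3); in each of them the M2-component is accepting too, so the product for L(M1) \ L(M2) (M1-component accepting, M2-component rejecting) has no reachable accepting pair and the difference is empty.
Hence every string in L(M1) is also in L(M2).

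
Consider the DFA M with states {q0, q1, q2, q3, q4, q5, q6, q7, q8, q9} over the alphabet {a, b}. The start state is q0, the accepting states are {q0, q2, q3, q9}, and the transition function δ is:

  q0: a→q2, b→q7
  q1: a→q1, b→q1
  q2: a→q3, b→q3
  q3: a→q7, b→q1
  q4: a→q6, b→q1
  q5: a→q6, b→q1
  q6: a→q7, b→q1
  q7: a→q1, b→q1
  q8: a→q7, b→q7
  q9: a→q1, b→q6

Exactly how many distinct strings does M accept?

4

The useful subgraph on states {q0, q2, q3} is acyclic, so L(M) is finite; the longest accepting path visits 3 useful states, giving maximum string length 2.
Counting accepting paths from q0 by length: 1 of length 0, 1 of length 1, 2 of length 2. Total 4.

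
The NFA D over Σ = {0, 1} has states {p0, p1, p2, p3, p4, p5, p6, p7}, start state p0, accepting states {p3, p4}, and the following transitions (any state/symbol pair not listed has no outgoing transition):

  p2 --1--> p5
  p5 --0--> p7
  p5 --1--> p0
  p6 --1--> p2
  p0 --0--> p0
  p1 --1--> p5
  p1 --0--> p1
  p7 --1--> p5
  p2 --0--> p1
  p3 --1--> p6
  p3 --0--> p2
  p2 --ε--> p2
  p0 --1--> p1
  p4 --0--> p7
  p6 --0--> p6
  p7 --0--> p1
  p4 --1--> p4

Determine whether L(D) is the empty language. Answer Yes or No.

The states reachable from the start state are {p0, p1, p5, p7}.
None of the accepting states {p3, p4} is reachable, so no string is accepted and L(D) = ∅.

Yes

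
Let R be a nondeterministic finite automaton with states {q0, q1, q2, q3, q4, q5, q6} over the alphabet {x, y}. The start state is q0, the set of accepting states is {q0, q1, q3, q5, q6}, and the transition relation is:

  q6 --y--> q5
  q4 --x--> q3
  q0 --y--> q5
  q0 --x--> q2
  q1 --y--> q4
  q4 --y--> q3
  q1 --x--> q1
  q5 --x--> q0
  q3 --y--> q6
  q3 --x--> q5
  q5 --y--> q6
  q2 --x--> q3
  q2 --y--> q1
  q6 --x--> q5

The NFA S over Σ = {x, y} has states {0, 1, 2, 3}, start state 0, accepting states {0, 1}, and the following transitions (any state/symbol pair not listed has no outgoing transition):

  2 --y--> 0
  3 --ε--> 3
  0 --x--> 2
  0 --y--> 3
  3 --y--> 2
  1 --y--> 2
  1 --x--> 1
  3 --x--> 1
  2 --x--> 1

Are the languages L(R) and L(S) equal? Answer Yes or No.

The string y is accepted by R but rejected by S.
So L(R) ≠ L(S).

No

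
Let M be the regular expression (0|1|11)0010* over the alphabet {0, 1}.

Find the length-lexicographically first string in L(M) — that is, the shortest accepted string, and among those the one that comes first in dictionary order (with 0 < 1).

By inspection of the expression, no string of length less than 4 matches, and 0001 is the lexicographically first match of length 4.

0001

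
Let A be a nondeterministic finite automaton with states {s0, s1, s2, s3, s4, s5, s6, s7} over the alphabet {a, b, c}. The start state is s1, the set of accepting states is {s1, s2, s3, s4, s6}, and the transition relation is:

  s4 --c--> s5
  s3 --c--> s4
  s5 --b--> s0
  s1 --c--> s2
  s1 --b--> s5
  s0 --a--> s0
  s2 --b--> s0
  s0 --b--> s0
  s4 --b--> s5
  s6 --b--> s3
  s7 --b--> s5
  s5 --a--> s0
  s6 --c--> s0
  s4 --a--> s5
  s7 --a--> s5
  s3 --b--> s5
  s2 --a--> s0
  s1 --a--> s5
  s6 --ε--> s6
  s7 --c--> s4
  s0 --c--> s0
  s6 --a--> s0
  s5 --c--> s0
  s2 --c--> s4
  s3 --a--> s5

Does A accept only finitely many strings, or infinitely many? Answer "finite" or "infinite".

finite

The useful states (reachable from s1 and able to reach an accepting state) are {s1, s2, s4}.
Restricted to these states the transition graph has no cycle, so every accepting path has bounded length and L is finite.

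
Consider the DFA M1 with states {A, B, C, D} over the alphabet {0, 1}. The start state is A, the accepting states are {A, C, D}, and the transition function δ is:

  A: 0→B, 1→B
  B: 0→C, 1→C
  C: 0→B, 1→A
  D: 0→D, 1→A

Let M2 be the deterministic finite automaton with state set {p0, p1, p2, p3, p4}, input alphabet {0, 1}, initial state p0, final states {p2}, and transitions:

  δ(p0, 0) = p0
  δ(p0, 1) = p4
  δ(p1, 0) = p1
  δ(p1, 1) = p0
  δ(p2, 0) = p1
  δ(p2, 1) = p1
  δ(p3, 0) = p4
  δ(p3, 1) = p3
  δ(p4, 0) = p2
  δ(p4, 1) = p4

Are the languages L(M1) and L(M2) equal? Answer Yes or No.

The empty string ε is accepted by M1 but rejected by M2.
So L(M1) ≠ L(M2).

No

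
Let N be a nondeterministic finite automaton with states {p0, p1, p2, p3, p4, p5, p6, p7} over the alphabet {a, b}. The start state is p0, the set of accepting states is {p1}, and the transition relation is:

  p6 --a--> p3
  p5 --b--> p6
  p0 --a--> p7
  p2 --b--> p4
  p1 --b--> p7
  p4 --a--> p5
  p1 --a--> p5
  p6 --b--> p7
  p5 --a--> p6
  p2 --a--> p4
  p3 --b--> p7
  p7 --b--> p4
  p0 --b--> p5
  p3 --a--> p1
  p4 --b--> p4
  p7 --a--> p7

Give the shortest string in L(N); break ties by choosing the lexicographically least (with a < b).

A breadth-first search from p0 reaches an accepting state first via the path p0 → p5 → p6 → p3 → p1 on input baaa.
No string of length < 4 is accepted (BFS exhausts all shorter strings without reaching an accepting state), and baaa is the lexicographically least accepting string of length 4.

baaa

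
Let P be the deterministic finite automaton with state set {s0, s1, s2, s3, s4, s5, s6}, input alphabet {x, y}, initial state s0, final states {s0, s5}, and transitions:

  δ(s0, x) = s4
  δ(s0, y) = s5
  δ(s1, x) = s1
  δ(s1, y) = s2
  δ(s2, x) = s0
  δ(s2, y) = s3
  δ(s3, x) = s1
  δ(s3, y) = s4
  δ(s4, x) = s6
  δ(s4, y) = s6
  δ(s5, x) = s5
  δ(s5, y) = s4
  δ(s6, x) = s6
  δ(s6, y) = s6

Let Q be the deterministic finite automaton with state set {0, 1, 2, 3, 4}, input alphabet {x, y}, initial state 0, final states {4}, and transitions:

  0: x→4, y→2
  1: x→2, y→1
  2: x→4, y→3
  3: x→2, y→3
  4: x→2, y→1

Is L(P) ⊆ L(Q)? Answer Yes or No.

The empty string ε is in L(P) but not in L(Q).
So L(P) ⊄ L(Q).

No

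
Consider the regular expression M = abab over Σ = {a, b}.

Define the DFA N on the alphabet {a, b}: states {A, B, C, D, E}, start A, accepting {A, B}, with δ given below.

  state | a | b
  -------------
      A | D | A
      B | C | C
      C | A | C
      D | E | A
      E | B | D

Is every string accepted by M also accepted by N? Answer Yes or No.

Yes

Converting the expression M to a DFA (subset construction, then merging equivalent states) gives the minimal DFA with states {m0, m1, m2, m3, m4, m5}, start state m0, accepting states {m5} and transitions m0: a→m1, b→m2; m1: a→m2, b→m3; m2: a→m2, b→m2; m3: a→m4, b→m2; m4: a→m2, b→m5; m5: a→m2, b→m2.
Exploring the product automaton M × N from the start pair (m0, A), following both machines on each input symbol, reaches 10 state pairs: (m0, A), (m1, D), (m2, A), (m2, E), (m3, A), (m2, D), (m2, B), (m4, D), (m2, C), (m5, A).
M accepts in {m5} and N accepts in {A, B}. The reachable pairs whose M-component is accepting are (m5, A); in each of them the N-component is accepting too, so the product for L(M) \ L(N) (M-component accepting, N-component rejecting) has no reachable accepting pair and the difference is empty.
Hence every string in L(M) is also in L(N).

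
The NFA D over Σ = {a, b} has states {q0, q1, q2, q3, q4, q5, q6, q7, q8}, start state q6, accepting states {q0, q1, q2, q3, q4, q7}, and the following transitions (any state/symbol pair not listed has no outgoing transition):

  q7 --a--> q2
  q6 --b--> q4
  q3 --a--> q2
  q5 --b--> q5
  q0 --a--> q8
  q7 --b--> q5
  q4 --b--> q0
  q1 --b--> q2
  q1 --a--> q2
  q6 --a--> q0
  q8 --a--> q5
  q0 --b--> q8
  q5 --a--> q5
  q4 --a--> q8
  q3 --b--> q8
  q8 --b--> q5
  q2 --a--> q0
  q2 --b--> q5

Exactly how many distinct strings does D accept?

3

The useful subgraph on states {q0, q4, q6} is acyclic, so L(D) is finite; the longest accepting path visits 3 useful states, giving maximum string length 2.
Counting accepting paths from q6 by length: 2 of length 1, 1 of length 2. Total 3.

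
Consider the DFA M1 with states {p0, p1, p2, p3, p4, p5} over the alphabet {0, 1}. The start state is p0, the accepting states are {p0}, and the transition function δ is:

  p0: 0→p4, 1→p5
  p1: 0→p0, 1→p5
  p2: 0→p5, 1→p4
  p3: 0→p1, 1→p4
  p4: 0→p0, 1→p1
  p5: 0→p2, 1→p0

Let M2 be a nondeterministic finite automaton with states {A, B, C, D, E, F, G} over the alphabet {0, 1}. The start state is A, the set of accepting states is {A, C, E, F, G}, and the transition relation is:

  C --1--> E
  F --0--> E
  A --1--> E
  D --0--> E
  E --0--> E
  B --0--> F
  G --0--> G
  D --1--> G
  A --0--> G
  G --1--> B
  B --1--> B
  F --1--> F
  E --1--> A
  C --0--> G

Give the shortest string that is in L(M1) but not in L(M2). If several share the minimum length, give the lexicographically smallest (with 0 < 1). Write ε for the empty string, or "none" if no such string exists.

The string 0011 is accepted by M1 but not by M2.
No shorter string lies in the difference, and 0011 is the lexicographically first length-4 string in L(M1) \ L(M2).

0011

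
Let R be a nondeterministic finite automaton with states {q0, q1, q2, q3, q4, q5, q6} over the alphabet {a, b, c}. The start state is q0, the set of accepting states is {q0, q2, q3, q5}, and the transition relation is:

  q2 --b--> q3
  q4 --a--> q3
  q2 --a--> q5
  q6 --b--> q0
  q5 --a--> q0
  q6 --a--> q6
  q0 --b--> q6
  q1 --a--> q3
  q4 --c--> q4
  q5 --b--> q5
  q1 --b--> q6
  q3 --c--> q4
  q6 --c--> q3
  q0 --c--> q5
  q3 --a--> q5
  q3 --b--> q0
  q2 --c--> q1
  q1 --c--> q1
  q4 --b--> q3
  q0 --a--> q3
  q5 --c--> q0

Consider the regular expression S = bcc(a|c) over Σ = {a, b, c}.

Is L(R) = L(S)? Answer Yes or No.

The empty string ε is accepted by R but rejected by S.
So L(R) ≠ L(S).

No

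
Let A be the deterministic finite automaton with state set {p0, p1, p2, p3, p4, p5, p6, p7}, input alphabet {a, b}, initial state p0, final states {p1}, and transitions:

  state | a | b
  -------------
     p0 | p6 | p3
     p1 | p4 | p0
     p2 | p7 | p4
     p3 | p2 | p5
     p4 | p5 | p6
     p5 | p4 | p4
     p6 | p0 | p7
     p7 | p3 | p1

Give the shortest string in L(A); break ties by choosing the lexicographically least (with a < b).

abb

A breadth-first search from p0 reaches an accepting state first via the path p0 → p6 → p7 → p1 on input abb.
No string of length < 3 is accepted (BFS exhausts all shorter strings without reaching an accepting state), and abb is the lexicographically least accepting string of length 3.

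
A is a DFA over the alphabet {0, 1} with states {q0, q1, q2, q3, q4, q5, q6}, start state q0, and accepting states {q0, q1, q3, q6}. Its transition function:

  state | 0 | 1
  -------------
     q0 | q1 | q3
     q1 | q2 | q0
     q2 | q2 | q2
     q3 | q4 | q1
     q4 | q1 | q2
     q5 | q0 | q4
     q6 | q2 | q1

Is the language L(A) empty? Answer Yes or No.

No

The empty string ε is accepted: the run q0 ends in the accepting state q0.
Since at least one string is accepted, L(A) is not empty.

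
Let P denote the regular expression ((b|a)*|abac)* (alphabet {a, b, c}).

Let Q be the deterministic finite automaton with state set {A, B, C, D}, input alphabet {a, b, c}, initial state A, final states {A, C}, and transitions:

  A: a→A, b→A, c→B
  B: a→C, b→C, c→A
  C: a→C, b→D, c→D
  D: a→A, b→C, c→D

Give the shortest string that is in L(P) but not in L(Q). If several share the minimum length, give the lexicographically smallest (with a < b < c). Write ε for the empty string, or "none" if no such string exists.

The string abac is accepted by P but not by Q.
No shorter string lies in the difference, and abac is the lexicographically first length-4 string in L(P) \ L(Q).

abac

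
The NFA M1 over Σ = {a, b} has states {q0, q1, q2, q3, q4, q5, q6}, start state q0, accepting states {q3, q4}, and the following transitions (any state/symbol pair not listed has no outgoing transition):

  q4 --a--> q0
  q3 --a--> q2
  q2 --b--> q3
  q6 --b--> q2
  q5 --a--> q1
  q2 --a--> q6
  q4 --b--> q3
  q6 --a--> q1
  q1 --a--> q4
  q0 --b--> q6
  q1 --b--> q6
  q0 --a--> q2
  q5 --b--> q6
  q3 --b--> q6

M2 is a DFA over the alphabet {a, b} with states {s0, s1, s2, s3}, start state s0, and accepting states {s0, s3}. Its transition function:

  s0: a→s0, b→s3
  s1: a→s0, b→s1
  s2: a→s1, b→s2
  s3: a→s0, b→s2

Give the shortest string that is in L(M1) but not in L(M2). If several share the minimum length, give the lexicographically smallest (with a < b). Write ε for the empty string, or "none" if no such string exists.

The string bbb is accepted by M1 but not by M2.
No shorter string lies in the difference, and bbb is the lexicographically first length-3 string in L(M1) \ L(M2).

bbb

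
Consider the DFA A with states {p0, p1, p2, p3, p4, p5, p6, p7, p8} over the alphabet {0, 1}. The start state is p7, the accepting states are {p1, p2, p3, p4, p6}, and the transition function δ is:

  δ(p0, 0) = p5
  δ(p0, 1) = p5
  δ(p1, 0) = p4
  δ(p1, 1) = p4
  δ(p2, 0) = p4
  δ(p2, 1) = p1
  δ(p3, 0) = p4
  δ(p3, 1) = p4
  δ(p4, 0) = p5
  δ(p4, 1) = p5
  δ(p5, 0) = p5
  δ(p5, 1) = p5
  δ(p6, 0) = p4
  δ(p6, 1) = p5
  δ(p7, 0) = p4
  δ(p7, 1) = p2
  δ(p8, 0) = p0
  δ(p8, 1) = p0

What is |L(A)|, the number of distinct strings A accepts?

The useful subgraph on states {p1, p2, p4, p7} is acyclic, so L(A) is finite; the longest accepting path visits 4 useful states, giving maximum string length 3.
Counting accepting paths from p7 by length: 2 of length 1, 2 of length 2, 2 of length 3. Total 6.

6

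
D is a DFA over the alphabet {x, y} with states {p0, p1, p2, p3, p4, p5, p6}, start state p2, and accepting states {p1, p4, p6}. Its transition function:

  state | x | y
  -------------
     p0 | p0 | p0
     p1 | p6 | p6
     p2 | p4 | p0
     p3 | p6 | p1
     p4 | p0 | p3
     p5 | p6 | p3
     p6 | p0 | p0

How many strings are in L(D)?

The useful subgraph on states {p1, p2, p3, p4, p6} is acyclic, so L(D) is finite; the longest accepting path visits 5 useful states, giving maximum string length 4.
Counting accepting paths from p2 by length: 1 of length 1, 2 of length 3, 2 of length 4. Total 5.

5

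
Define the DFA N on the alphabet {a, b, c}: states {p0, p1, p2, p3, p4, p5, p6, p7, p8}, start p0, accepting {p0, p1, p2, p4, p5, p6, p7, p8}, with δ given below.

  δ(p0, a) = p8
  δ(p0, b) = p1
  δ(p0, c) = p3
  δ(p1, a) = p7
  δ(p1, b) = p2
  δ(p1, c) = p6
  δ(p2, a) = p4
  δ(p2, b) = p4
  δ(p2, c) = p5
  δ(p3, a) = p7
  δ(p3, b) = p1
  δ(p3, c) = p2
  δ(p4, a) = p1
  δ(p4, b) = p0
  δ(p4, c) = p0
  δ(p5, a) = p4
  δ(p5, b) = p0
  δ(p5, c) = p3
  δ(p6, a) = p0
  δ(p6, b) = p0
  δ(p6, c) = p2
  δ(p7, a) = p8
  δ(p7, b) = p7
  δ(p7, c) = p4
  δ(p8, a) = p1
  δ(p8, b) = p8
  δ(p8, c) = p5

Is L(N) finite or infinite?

State p8 is reachable from the start and can reach an accepting state, and it lies on the cycle p8 → p8.
Traversing that cycle any number of times yields accepted strings of unbounded length, so the language is infinite.

infinite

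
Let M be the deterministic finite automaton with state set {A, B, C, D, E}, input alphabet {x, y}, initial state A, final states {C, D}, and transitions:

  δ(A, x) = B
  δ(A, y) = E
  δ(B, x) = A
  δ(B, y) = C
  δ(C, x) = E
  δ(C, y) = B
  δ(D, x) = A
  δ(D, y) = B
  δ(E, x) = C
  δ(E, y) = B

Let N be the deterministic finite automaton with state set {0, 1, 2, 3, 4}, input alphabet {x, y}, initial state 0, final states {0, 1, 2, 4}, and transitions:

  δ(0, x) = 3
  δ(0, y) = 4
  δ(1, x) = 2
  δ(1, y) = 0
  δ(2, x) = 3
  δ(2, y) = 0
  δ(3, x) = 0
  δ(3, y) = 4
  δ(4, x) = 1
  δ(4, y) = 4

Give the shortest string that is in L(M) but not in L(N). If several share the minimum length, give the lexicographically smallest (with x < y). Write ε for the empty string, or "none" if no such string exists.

The string yxxx is accepted by M but not by N.
No shorter string lies in the difference, and yxxx is the lexicographically first length-4 string in L(M) \ L(N).

yxxx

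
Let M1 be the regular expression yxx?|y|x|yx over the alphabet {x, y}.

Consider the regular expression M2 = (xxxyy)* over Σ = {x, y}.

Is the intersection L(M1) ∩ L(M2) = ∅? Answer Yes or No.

Converting the expression M1 to a DFA (subset construction, then merging equivalent states) gives the minimal DFA with states {r0, r1, r2, r3, r4}, start state r0, accepting states {r1, r2, r4} and transitions r0: x→r1, y→r2; r1: x→r3, y→r3; r2: x→r4, y→r3; r3: x→r3, y→r3; r4: x→r1, y→r3.
Converting the expression M2 to a DFA (subset construction, then merging equivalent states) gives the minimal DFA with states {t0, t1, t2, t3, t4, t5}, start state t0, accepting states {t0} and transitions t0: x→t1, y→t2; t1: x→t3, y→t2; t2: x→t2, y→t2; t3: x→t4, y→t2; t4: x→t2, y→t5; t5: x→t2, y→t0.
Exploring the product automaton M1 × M2 from the start pair (r0, t0), following both machines on each input symbol, reaches 11 state pairs: (r0, t0), (r1, t1), (r2, t2), (r3, t3), (r3, t2), (r4, t2), (r3, t4), (r1, t2), (r3, t5), (r3, t0), (r3, t1).
M1 accepts in {r1, r2, r4} and M2 accepts in {t0}; no reachable pair has both components accepting, so no string drives both machines to acceptance simultaneously and L(M1) ∩ L(M2) = ∅.
So no string is accepted by both, and the intersection is empty.

Yes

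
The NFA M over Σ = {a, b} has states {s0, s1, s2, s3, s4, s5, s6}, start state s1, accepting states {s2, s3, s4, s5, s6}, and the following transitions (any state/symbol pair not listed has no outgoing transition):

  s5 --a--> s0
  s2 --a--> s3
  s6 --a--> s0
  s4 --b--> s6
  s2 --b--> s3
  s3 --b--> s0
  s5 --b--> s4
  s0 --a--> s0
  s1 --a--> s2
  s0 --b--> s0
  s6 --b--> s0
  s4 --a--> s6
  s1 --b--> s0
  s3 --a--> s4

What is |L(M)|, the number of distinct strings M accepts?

9

The useful subgraph on states {s1, s2, s3, s4, s6} is acyclic, so L(M) is finite; the longest accepting path visits 5 useful states, giving maximum string length 4.
Counting accepting paths from s1 by length: 1 of length 1, 2 of length 2, 2 of length 3, 4 of length 4. Total 9.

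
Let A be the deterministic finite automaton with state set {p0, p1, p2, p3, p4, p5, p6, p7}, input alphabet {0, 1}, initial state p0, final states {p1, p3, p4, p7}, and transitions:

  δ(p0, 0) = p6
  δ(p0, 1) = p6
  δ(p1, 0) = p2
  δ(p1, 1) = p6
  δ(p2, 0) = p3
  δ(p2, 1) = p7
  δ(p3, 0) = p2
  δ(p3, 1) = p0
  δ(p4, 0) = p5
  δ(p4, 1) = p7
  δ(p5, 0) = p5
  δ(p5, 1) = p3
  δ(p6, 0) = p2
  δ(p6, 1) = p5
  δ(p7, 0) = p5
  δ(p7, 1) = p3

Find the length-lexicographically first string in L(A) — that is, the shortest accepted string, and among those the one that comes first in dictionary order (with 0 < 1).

000

A breadth-first search from p0 reaches an accepting state first via the path p0 → p6 → p2 → p3 on input 000.
No string of length < 3 is accepted (BFS exhausts all shorter strings without reaching an accepting state), and 000 is the lexicographically least accepting string of length 3.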